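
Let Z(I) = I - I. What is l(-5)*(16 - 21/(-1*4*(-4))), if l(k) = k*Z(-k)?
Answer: 0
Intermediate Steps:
Z(I) = 0
l(k) = 0 (l(k) = k*0 = 0)
l(-5)*(16 - 21/(-1*4*(-4))) = 0*(16 - 21/(-1*4*(-4))) = 0*(16 - 21/((-4*(-4)))) = 0*(16 - 21/16) = 0*(235/16) = 0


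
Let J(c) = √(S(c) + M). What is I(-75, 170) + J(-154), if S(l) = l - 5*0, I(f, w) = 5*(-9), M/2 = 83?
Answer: -45 + 2*√3 ≈ -41.536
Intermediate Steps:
M = 166 (M = 2*83 = 166)
I(f, w) = -45
S(l) = l (S(l) = l + 0 = l)
J(c) = √(166 + c) (J(c) = √(c + 166) = √(166 + c))
I(-75, 170) + J(-154) = -45 + √(166 - 154) = -45 + √12 = -45 + 2*√3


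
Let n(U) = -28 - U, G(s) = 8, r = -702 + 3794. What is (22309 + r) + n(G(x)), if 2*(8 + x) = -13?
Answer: 25365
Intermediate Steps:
x = -29/2 (x = -8 + (½)*(-13) = -8 - 13/2 = -29/2 ≈ -14.500)
r = 3092
(22309 + r) + n(G(x)) = (22309 + 3092) + (-28 - 1*8) = 25401 + (-28 - 8) = 25401 - 36 = 25365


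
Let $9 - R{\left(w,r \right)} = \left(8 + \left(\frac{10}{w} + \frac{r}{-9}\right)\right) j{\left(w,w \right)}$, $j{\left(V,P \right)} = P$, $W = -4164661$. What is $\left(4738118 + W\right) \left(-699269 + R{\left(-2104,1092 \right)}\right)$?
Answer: $- \frac{1613232028690}{3} \approx -5.3774 \cdot 10^{11}$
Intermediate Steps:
$R{\left(w,r \right)} = 9 - w \left(8 + \frac{10}{w} - \frac{r}{9}\right)$ ($R{\left(w,r \right)} = 9 - \left(8 + \left(\frac{10}{w} + \frac{r}{-9}\right)\right) w = 9 - \left(8 + \left(\frac{10}{w} + r \left(- \frac{1}{9}\right)\right)\right) w = 9 - \left(8 - \left(- \frac{10}{w} + \frac{r}{9}\right)\right) w = 9 - \left(8 + \frac{10}{w} - \frac{r}{9}\right) w = 9 - w \left(8 + \frac{10}{w} - \frac{r}{9}\right)$)
$\left(4738118 + W\right) \left(-699269 + R{\left(-2104,1092 \right)}\right) = \left(4738118 - 4164661\right) \left(-699269 - \left(-16831 + \frac{765856}{3}\right)\right) = 573457 \left(-699269 - \frac{715363}{3}\right) = 573457 \left(- \frac{2813170}{3}\right) = - \frac{1613232028690}{3}$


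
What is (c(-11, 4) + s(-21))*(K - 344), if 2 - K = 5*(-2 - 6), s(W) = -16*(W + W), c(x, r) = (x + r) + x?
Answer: -197508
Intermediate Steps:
c(x, r) = r + 2*x (c(x, r) = (r + x) + x = r + 2*x)
s(W) = -32*W
K = 42 (K = 2 - 5*(-2 - 6) = 2 - 5*(-8) = 2 - 1*(-40) = 2 + 40 = 42)
(c(-11, 4) + s(-21))*(K - 344) = ((4 + 2*(-11)) - 32*(-21))*(42 - 344) = ((4 - 22) + 672)*(-302) = (-18 + 672)*(-302) = 654*(-302) = -197508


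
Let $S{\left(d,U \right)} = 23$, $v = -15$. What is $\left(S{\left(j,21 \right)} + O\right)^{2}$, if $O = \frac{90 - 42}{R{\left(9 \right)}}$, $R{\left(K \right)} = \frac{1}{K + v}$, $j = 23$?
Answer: $70225$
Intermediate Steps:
$R{\left(K \right)} = \frac{1}{-15 + K}$ ($R{\left(K \right)} = \frac{1}{K - 15} = \frac{1}{-15 + K}$)
$O = -288$ ($O = \frac{90 - 42}{\frac{1}{-15 + 9}} = \frac{90 - 42}{\frac{1}{-6}} = \frac{48}{- \frac{1}{6}} = 48 \left(-6\right) = -288$)
$\left(S{\left(j,21 \right)} + O\right)^{2} = \left(23 - 288\right)^{2} = \left(-265\right)^{2} = 70225$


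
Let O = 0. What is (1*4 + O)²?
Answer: 16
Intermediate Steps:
(1*4 + O)² = (1*4 + 0)² = (4 + 0)² = 4² = 16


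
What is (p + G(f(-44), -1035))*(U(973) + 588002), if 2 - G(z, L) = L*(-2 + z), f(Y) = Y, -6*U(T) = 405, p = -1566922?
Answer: -949237888285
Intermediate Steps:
U(T) = -135/2 (U(T) = -⅙*405 = -135/2)
G(z, L) = 2 - L*(-2 + z)
(p + G(f(-44), -1035))*(U(973) + 588002) = (-1566922 + (2 + 2*(-1035) - 1*(-1035)*(-44)))*(-135/2 + 588002) = (-1566922 + (2 - 2070 - 45540))*(1175869/2) = (-1566922 - 47608)*(1175869/2) = -1614530*1175869/2 = -949237888285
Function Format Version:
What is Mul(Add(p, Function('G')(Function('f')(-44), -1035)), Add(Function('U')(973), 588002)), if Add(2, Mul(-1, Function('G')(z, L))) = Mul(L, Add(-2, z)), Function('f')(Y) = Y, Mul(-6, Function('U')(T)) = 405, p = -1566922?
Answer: -949237888285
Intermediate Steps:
Function('U')(T) = Rational(-135, 2) (Function('U')(T) = Mul(Rational(-1, 6), 405) = Rational(-135, 2))
Function('G')(z, L) = Add(2, Mul(-1, L, Add(-2, z))) (Function('G')(z, L) = Add(2, Mul(-1, Mul(L, Add(-2, z)))) = Add(2, Mul(-1, L, Add(-2, z))))
Mul(Add(p, Function('G')(Function('f')(-44), -1035)), Add(Function('U')(973), 588002)) = Mul(Add(-1566922, Add(2, Mul(2, -1035), Mul(-1, -1035, -44))), Add(Rational(-135, 2), 588002)) = Mul(Add(-1566922, Add(2, -2070, -45540)), Rational(1175869, 2)) = Mul(Add(-1566922, -47608), Rational(1175869, 2)) = Mul(-1614530, Rational(1175869, 2)) = -949237888285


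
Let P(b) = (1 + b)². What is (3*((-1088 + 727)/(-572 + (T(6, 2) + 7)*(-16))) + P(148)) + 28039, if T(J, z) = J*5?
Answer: 19493481/388 ≈ 50241.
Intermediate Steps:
T(J, z) = 5*J
(3*((-1088 + 727)/(-572 + (T(6, 2) + 7)*(-16))) + P(148)) + 28039 = (3*((-1088 + 727)/(-572 + (5*6 + 7)*(-16))) + (1 + 148)²) + 28039 = (3*(-361/(-572 + (30 + 7)*(-16))) + 149²) + 28039 = (3*(-361/(-572 + 37*(-16))) + 22201) + 28039 = (3*(-361/(-572 - 592)) + 22201) + 28039 = (3*(-361/(-1164)) + 22201) + 28039 = (3*(-361*(-1/1164)) + 22201) + 28039 = (3*(361/1164) + 22201) + 28039 = (361/388 + 22201) + 28039 = 8614349/388 + 28039 = 19493481/388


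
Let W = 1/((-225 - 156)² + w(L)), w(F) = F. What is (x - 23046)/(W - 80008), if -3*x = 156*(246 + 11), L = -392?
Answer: 479185390/1052970741 ≈ 0.45508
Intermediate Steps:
W = 1/144769 (W = 1/((-225 - 156)² - 392) = 1/((-381)² - 392) = 1/(145161 - 392) = 1/144769 ≈ 6.9076e-6)
x = -13364 (x = -52*(246 + 11) = -52*257 = -⅓*40092 = -13364)
(x - 23046)/(W - 80008) = (-13364 - 23046)/(1/144769 - 80008) = -36410/(-11582678151/144769) = -36410*(-144769/11582678151) = 479185390/1052970741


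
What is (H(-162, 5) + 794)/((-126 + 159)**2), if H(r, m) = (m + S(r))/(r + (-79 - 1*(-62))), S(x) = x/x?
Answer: 12920/17721 ≈ 0.72908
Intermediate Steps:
S(x) = 1
H(r, m) = (1 + m)/(-17 + r) (H(r, m) = (m + 1)/(r + (-79 - 1*(-62))) = (1 + m)/(r + (-79 + 62)) = (1 + m)/(r - 17) = (1 + m)/(-17 + r))
(H(-162, 5) + 794)/((-126 + 159)**2) = ((1 + 5)/(-17 - 162) + 794)/((-126 + 159)**2) = (6/(-179) + 794)/(33**2) = (-1/179*6 + 794)/1089 = (-6/179 + 794)*(1/1089) = (142120/179)*(1/1089) = 12920/17721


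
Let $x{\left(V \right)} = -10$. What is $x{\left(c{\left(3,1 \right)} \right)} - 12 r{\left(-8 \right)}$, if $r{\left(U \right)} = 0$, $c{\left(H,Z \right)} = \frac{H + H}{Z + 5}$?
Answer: $-10$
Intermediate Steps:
$c{\left(H,Z \right)} = \frac{2 H}{5 + Z}$
$x{\left(c{\left(3,1 \right)} \right)} - 12 r{\left(-8 \right)} = -10 - 0 = -10 + 0 = -10$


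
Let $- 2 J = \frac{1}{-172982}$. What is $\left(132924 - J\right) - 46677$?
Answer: $\frac{29838357107}{345964} \approx 86247.0$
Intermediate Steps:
$J = \frac{1}{345964}$ ($J = - \frac{1}{2 \left(-172982\right)} = \left(- \frac{1}{2}\right) \left(- \frac{1}{172982}\right) = \frac{1}{345964} \approx 2.8905 \cdot 10^{-6}$)
$\left(132924 - J\right) - 46677 = \left(132924 - \frac{1}{345964}\right) - 46677 = \frac{45986918735}{345964} - 46677 = \frac{29838357107}{345964}$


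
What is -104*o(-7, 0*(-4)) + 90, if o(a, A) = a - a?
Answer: 90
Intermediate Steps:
o(a, A) = 0
-104*o(-7, 0*(-4)) + 90 = -104*0 + 90 = 0 + 90 = 90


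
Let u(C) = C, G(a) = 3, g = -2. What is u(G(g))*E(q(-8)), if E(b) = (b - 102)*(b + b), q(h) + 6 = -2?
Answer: 5280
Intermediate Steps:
q(h) = -8 (q(h) = -6 - 2 = -8)
E(b) = 2*b*(-102 + b) (E(b) = (-102 + b)*(2*b) = 2*b*(-102 + b))
u(G(g))*E(q(-8)) = 3*(2*(-8)*(-102 - 8)) = 3*(2*(-8)*(-110)) = 3*1760 = 5280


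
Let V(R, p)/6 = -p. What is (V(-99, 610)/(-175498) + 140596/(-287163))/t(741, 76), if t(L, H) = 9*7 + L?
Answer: -5905825057/10129702966974 ≈ -0.00058302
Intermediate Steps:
V(R, p) = -6*p (V(R, p) = 6*(-p) = -6*p)
t(L, H) = 63 + L
(V(-99, 610)/(-175498) + 140596/(-287163))/t(741, 76) = (-6*610/(-175498) + 140596/(-287163))/(63 + 741) = (-3660*(-1/175498) + 140596*(-1/287163))/804 = (1830/87749 - 140596/287163)*(1/804) = -11811650114/25198266087*1/804 = -5905825057/10129702966974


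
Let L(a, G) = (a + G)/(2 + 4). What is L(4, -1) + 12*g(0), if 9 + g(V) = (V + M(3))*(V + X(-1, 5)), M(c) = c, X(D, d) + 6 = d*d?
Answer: 1153/2 ≈ 576.50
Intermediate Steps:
X(D, d) = -6 + d**2 (X(D, d) = -6 + d*d = -6 + d**2)
L(a, G) = G/6 + a/6 (L(a, G) = (G + a)/6 = (G + a)*(1/6) = G/6 + a/6)
g(V) = -9 + (3 + V)*(19 + V) (g(V) = -9 + (V + 3)*(V + (-6 + 5**2)) = -9 + (3 + V)*(V + (-6 + 25)) = -9 + (3 + V)*(V + 19) = -9 + (3 + V)*(19 + V))
L(4, -1) + 12*g(0) = ((1/6)*(-1) + (1/6)*4) + 12*(48 + 0**2 + 22*0) = (-1/6 + 2/3) + 12*(48 + 0 + 0) = 1/2 + 12*48 = 1/2 + 576 = 1153/2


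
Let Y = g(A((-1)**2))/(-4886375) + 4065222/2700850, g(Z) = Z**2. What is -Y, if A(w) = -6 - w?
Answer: -397281336172/263947318375 ≈ -1.5052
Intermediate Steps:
Y = 397281336172/263947318375 (Y = (-6 - 1*(-1)**2)**2/(-4886375) + 4065222/2700850 = (-6 - 1*1)**2*(-1/4886375) + 4065222*(1/2700850) = (-6 - 1)**2*(-1/4886375) + 2032611/1350425 = (-7)**2*(-1/4886375) + 2032611/1350425 = 49*(-1/4886375) + 2032611/1350425 = -49/4886375 + 2032611/1350425 = 397281336172/263947318375 ≈ 1.5052)
-Y = -1*397281336172/263947318375 = -397281336172/263947318375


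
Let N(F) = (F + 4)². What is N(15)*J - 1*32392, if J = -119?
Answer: -75351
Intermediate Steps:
N(F) = (4 + F)²
N(15)*J - 1*32392 = (4 + 15)²*(-119) - 1*32392 = 19²*(-119) - 32392 = 361*(-119) - 32392 = -42959 - 32392 = -75351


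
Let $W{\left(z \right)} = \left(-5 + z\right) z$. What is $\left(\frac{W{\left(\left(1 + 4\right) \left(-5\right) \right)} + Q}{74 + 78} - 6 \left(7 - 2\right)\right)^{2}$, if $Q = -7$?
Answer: $\frac{14569489}{23104} \approx 630.6$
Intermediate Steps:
$W{\left(z \right)} = z \left(-5 + z\right)$
$\left(\frac{W{\left(\left(1 + 4\right) \left(-5\right) \right)} + Q}{74 + 78} - 6 \left(7 - 2\right)\right)^{2} = \left(\frac{\left(1 + 4\right) \left(-5\right) \left(-5 + \left(1 + 4\right) \left(-5\right)\right) - 7}{74 + 78} - 6 \left(7 - 2\right)\right)^{2} = \left(\frac{5 \left(-5\right) \left(-5 + 5 \left(-5\right)\right) - 7}{152} - 30\right)^{2} = \left(\left(- 25 \left(-5 - 25\right) - 7\right) \frac{1}{152} - 30\right)^{2} = \left(\left(\left(-25\right) \left(-30\right) - 7\right) \frac{1}{152} - 30\right)^{2} = \left(\left(750 - 7\right) \frac{1}{152} - 30\right)^{2} = \left(743 \cdot \frac{1}{152} - 30\right)^{2} = \left(\frac{743}{152} - 30\right)^{2} = \left(- \frac{3817}{152}\right)^{2} = \frac{14569489}{23104}$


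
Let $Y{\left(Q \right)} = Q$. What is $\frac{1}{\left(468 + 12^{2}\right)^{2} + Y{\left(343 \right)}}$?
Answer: $\frac{1}{374887} \approx 2.6675 \cdot 10^{-6}$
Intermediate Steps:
$\frac{1}{\left(468 + 12^{2}\right)^{2} + Y{\left(343 \right)}} = \frac{1}{\left(468 + 12^{2}\right)^{2} + 343} = \frac{1}{\left(468 + 144\right)^{2} + 343} = \frac{1}{612^{2} + 343} = \frac{1}{374544 + 343} = \frac{1}{374887}$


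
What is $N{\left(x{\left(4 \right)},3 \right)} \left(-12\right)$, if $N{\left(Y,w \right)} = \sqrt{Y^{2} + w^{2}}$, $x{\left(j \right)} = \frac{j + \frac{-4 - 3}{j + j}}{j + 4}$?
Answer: $- \frac{3 \sqrt{37489}}{16} \approx -36.304$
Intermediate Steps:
$x{\left(j \right)} = \frac{j - \frac{7}{2 j}}{4 + j}$
$N{\left(x{\left(4 \right)},3 \right)} \left(-12\right) = \sqrt{\left(\frac{- \frac{7}{2} + 4^{2}}{4 \left(4 + 4\right)}\right)^{2} + 3^{2}} \left(-12\right) = \sqrt{\left(\frac{- \frac{7}{2} + 16}{4 \cdot 8}\right)^{2} + 9} \left(-12\right) = \sqrt{\left(\frac{1}{4} \cdot \frac{1}{8} \cdot \frac{25}{2}\right)^{2} + 9} \left(-12\right) = \sqrt{\left(\frac{25}{64}\right)^{2} + 9} \left(-12\right) = \sqrt{\frac{625}{4096} + 9} \left(-12\right) = \sqrt{\frac{37489}{4096}} \left(-12\right) = \frac{\sqrt{37489}}{64} \left(-12\right) = - \frac{3 \sqrt{37489}}{16}$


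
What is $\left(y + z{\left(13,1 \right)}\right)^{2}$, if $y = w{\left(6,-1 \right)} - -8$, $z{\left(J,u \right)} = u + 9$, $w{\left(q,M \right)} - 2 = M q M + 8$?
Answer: $1156$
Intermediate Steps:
$w{\left(q,M \right)} = 10 + q M^{2}$ ($w{\left(q,M \right)} = 2 + \left(M q M + 8\right) = 2 + \left(q M^{2} + 8\right) = 2 + \left(8 + q M^{2}\right) = 10 + q M^{2}$)
$z{\left(J,u \right)} = 9 + u$
$y = 24$ ($y = \left(10 + 6 \left(-1\right)^{2}\right) - -8 = \left(10 + 6 \cdot 1\right) + 8 = \left(10 + 6\right) + 8 = 16 + 8 = 24$)
$\left(y + z{\left(13,1 \right)}\right)^{2} = \left(24 + \left(9 + 1\right)\right)^{2} = \left(24 + 10\right)^{2} = 34^{2} = 1156$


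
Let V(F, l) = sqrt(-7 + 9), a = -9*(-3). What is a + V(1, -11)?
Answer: 27 + sqrt(2) ≈ 28.414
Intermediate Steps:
a = 27
V(F, l) = sqrt(2)
a + V(1, -11) = 27 + sqrt(2)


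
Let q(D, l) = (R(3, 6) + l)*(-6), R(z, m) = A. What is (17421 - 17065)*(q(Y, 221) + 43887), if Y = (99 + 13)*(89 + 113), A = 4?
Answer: 15143172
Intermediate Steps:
R(z, m) = 4
Y = 22624 (Y = 112*202 = 22624)
q(D, l) = -24 - 6*l (q(D, l) = (4 + l)*(-6) = -24 - 6*l)
(17421 - 17065)*(q(Y, 221) + 43887) = (17421 - 17065)*((-24 - 6*221) + 43887) = 356*((-24 - 1326) + 43887) = 356*(-1350 + 43887) = 356*42537 = 15143172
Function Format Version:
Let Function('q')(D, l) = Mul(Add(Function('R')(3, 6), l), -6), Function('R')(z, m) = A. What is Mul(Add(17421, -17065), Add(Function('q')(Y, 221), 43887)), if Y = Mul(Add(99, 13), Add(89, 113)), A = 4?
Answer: 15143172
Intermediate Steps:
Function('R')(z, m) = 4
Y = 22624 (Y = Mul(112, 202) = 22624)
Function('q')(D, l) = Add(-24, Mul(-6, l)) (Function('q')(D, l) = Mul(Add(4, l), -6) = Add(-24, Mul(-6, l)))
Mul(Add(17421, -17065), Add(Function('q')(Y, 221), 43887)) = Mul(Add(17421, -17065), Add(Add(-24, Mul(-6, 221)), 43887)) = Mul(356, Add(Add(-24, -1326), 43887)) = Mul(356, Add(-1350, 43887)) = Mul(356, 42537) = 15143172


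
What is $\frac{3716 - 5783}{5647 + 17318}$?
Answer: $- \frac{689}{7655} \approx -0.090007$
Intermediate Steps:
$\frac{3716 - 5783}{5647 + 17318} = - \frac{2067}{22965} = \left(-2067\right) \frac{1}{22965} = - \frac{689}{7655}$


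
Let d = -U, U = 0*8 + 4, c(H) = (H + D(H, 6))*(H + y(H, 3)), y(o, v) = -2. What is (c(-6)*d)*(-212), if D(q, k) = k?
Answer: 0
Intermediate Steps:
c(H) = (-2 + H)*(6 + H) (c(H) = (H + 6)*(H - 2) = (6 + H)*(-2 + H) = (-2 + H)*(6 + H))
U = 4 (U = 0 + 4 = 4)
d = -4 (d = -1*4 = -4)
(c(-6)*d)*(-212) = ((-12 + (-6)**2 + 4*(-6))*(-4))*(-212) = ((-12 + 36 - 24)*(-4))*(-212) = (0*(-4))*(-212) = 0*(-212) = 0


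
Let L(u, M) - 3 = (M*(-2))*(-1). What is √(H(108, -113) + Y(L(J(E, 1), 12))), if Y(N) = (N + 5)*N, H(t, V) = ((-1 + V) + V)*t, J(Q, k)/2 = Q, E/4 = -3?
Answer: 18*I*√73 ≈ 153.79*I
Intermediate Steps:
E = -12 (E = 4*(-3) = -12)
J(Q, k) = 2*Q
H(t, V) = t*(-1 + 2*V) (H(t, V) = (-1 + 2*V)*t = t*(-1 + 2*V))
L(u, M) = 3 + 2*M (L(u, M) = 3 + (M*(-2))*(-1) = 3 - 2*M*(-1) = 3 + 2*M)
Y(N) = N*(5 + N) (Y(N) = (5 + N)*N = N*(5 + N))
√(H(108, -113) + Y(L(J(E, 1), 12))) = √(108*(-1 + 2*(-113)) + (3 + 2*12)*(5 + (3 + 2*12))) = √(108*(-1 - 226) + (3 + 24)*(5 + (3 + 24))) = √(108*(-227) + 27*(5 + 27)) = √(-24516 + 27*32) = √(-24516 + 864) = √(-23652) = 18*I*√73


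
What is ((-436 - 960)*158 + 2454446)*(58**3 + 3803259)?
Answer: 8931873012738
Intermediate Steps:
((-436 - 960)*158 + 2454446)*(58**3 + 3803259) = (-1396*158 + 2454446)*(195112 + 3803259) = (-220568 + 2454446)*3998371 = 2233878*3998371 = 8931873012738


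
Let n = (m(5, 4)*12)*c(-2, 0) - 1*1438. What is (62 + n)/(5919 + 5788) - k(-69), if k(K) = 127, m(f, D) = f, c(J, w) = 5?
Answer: -1487865/11707 ≈ -127.09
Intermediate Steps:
n = -1138 (n = (5*12)*5 - 1*1438 = 60*5 - 1438 = 300 - 1438 = -1138)
(62 + n)/(5919 + 5788) - k(-69) = (62 - 1138)/(5919 + 5788) - 1*127 = -1076/11707 - 127 = -1487865/11707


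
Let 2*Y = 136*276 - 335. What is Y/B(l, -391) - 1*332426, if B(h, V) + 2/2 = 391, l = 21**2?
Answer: -259255079/780 ≈ -3.3238e+5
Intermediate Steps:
Y = 37201/2 (Y = (136*276 - 335)/2 = (37536 - 335)/2 = (1/2)*37201 = 37201/2 ≈ 18601.)
l = 441
B(h, V) = 390 (B(h, V) = -1 + 391 = 390)
Y/B(l, -391) - 1*332426 = (37201/2)/390 - 1*332426 = (37201/2)*(1/390) - 332426 = 37201/780 - 332426 = -259255079/780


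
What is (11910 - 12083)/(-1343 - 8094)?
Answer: 173/9437 ≈ 0.018332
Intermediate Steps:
(11910 - 12083)/(-1343 - 8094) = -173/(-9437) = -173*(-1/9437) = 173/9437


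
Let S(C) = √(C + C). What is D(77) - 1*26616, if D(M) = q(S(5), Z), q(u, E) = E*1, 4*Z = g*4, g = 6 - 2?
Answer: -26612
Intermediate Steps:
S(C) = √2*√C (S(C) = √(2*C) = √2*√C)
g = 4
Z = 4 (Z = (4*4)/4 = (¼)*16 = 4)
q(u, E) = E
D(M) = 4
D(77) - 1*26616 = 4 - 1*26616 = 4 - 26616 = -26612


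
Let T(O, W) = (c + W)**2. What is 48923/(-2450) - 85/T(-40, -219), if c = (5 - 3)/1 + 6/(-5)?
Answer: -8319617659/416598350 ≈ -19.970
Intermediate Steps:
c = 4/5 (c = 2*1 + 6*(-1/5) = 2 - 6/5 = 4/5 ≈ 0.80000)
T(O, W) = (4/5 + W)**2
48923/(-2450) - 85/T(-40, -219) = 48923/(-2450) - 85*25/(4 + 5*(-219))**2 = 48923*(-1/2450) - 85*25/(4 - 1095)**2 = -6989/350 - 85/((1/25)*(-1091)**2) = -6989/350 - 85/((1/25)*1190281) = -6989/350 - 85/1190281/25 = -6989/350 - 85*25/1190281 = -6989/350 - 2125/1190281 = -8319617659/416598350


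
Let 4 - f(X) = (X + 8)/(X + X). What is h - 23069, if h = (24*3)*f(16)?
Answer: -22835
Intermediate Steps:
f(X) = 4 - (8 + X)/(2*X) (f(X) = 4 - (X + 8)/(X + X) = 4 - (8 + X)/(2*X))
h = 234 (h = (24*3)*(7/2 - 4/16) = 72*(7/2 - 4*1/16) = 72*(7/2 - 1/4) = 72*(13/4) = 234)
h - 23069 = 234 - 23069 = -22835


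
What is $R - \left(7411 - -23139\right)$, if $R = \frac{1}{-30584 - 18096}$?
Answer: $- \frac{1487174001}{48680} \approx -30550.0$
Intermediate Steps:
$R = - \frac{1}{48680}$ ($R = \frac{1}{-48680} = - \frac{1}{48680} \approx -2.0542 \cdot 10^{-5}$)
$R - \left(7411 - -23139\right) = - \frac{1}{48680} - \left(7411 - -23139\right) = - \frac{1}{48680} - \left(7411 + 23139\right) = - \frac{1}{48680} - 30550 = - \frac{1487174001}{48680}$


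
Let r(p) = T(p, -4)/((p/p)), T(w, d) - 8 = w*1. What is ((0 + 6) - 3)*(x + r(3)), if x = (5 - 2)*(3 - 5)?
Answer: 15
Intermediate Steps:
T(w, d) = 8 + w (T(w, d) = 8 + w*1 = 8 + w)
x = -6 (x = 3*(-2) = -6)
r(p) = 8 + p (r(p) = (8 + p)/((p/p)) = (8 + p)/1 = (8 + p)*1 = 8 + p)
((0 + 6) - 3)*(x + r(3)) = ((0 + 6) - 3)*(-6 + (8 + 3)) = (6 - 3)*(-6 + 11) = 3*5 = 15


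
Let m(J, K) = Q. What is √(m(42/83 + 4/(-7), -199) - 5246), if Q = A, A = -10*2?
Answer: I*√5266 ≈ 72.567*I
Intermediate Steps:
A = -20
Q = -20
m(J, K) = -20
√(m(42/83 + 4/(-7), -199) - 5246) = √(-20 - 5246) = √(-5266) = I*√5266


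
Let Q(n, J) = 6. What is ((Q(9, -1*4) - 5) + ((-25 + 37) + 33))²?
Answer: 2116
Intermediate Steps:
((Q(9, -1*4) - 5) + ((-25 + 37) + 33))² = ((6 - 5) + ((-25 + 37) + 33))² = (1 + (12 + 33))² = (1 + 45)² = 46² = 2116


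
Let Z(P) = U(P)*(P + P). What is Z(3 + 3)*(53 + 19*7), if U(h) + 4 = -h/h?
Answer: -11160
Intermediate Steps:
U(h) = -5 (U(h) = -4 - h/h = -4 - 1*1 = -4 - 1 = -5)
Z(P) = -10*P (Z(P) = -5*(P + P) = -10*P)
Z(3 + 3)*(53 + 19*7) = (-10*(3 + 3))*(53 + 19*7) = (-10*6)*(53 + 133) = -60*186 = -11160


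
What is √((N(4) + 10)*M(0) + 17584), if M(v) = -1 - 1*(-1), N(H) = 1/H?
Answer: 4*√1099 ≈ 132.60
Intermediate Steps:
N(H) = 1/H
M(v) = 0 (M(v) = -1 + 1 = 0)
√((N(4) + 10)*M(0) + 17584) = √((1/4 + 10)*0 + 17584) = √((¼ + 10)*0 + 17584) = √((41/4)*0 + 17584) = √(0 + 17584) = √17584 = 4*√1099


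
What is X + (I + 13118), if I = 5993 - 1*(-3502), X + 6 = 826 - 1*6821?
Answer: 16612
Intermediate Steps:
X = -6001 (X = -6 + (826 - 1*6821) = -6 + (826 - 6821) = -6 - 5995 = -6001)
I = 9495 (I = 5993 + 3502 = 9495)
X + (I + 13118) = -6001 + (9495 + 13118) = -6001 + 22613 = 16612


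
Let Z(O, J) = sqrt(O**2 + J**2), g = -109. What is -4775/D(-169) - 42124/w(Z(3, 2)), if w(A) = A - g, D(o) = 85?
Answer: -22347428/50439 + 10531*sqrt(13)/2967 ≈ -430.26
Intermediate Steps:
Z(O, J) = sqrt(J**2 + O**2)
w(A) = 109 + A (w(A) = A - 1*(-109) = A + 109 = 109 + A)
-4775/D(-169) - 42124/w(Z(3, 2)) = -4775/85 - 42124/(109 + sqrt(2**2 + 3**2)) = -4775*1/85 - 42124/(109 + sqrt(4 + 9)) = -955/17 - 42124/(109 + sqrt(13))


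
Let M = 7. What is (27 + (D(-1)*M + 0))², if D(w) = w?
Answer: 400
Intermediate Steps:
(27 + (D(-1)*M + 0))² = (27 + (-1*7 + 0))² = (27 + (-7 + 0))² = (27 - 7)² = 20² = 400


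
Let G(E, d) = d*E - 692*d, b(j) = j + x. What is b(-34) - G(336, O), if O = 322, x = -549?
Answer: 114049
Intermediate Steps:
b(j) = -549 + j (b(j) = j - 549 = -549 + j)
G(E, d) = -692*d + E*d (G(E, d) = E*d - 692*d = -692*d + E*d)
b(-34) - G(336, O) = (-549 - 34) - 322*(-692 + 336) = -583 - 322*(-356) = -583 - 1*(-114632) = -583 + 114632 = 114049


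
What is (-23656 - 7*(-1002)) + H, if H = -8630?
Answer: -25272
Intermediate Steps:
(-23656 - 7*(-1002)) + H = (-23656 - 7*(-1002)) - 8630 = (-23656 + 7014) - 8630 = -16642 - 8630 = -25272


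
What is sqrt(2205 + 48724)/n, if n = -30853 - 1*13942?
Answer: -sqrt(50929)/44795 ≈ -0.0050379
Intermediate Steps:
n = -44795 (n = -30853 - 13942 = -44795)
sqrt(2205 + 48724)/n = sqrt(2205 + 48724)/(-44795) = sqrt(50929)*(-1/44795) = -sqrt(50929)/44795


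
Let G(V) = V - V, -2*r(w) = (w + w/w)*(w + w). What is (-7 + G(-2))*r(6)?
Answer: 294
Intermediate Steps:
r(w) = -w*(1 + w) (r(w) = -(w + w/w)*(w + w)/2 = -(w + 1)*2*w/2 = -(1 + w)*2*w/2 = -w*(1 + w))
G(V) = 0
(-7 + G(-2))*r(6) = (-7 + 0)*(-1*6*(1 + 6)) = -(-7)*6*7 = -7*(-42) = 294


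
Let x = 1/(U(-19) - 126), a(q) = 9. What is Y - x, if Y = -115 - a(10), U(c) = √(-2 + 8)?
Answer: -327959/2645 + √6/15870 ≈ -123.99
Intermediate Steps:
U(c) = √6
Y = -124 (Y = -115 - 1*9 = -115 - 9 = -124)
x = 1/(-126 + √6) (x = 1/(√6 - 126) = 1/(-126 + √6) ≈ -0.0080938)
Y - x = -124 - (-21/2645 - √6/15870) = -124 + (21/2645 + √6/15870) = -327959/2645 + √6/15870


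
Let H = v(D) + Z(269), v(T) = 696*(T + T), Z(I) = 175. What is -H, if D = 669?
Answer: -931423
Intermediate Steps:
v(T) = 1392*T (v(T) = 696*(2*T) = 1392*T)
H = 931423 (H = 1392*669 + 175 = 931248 + 175 = 931423)
-H = -1*931423 = -931423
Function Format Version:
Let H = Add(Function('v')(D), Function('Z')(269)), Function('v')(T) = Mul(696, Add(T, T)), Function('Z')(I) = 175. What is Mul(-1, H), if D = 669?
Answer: -931423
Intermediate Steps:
Function('v')(T) = Mul(1392, T) (Function('v')(T) = Mul(696, Mul(2, T)) = Mul(1392, T))
H = 931423 (H = Add(Mul(1392, 669), 175) = Add(931248, 175) = 931423)
Mul(-1, H) = Mul(-1, 931423) = -931423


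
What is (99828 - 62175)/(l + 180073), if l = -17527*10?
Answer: 12551/1601 ≈ 7.8395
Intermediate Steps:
l = -175270
(99828 - 62175)/(l + 180073) = (99828 - 62175)/(-175270 + 180073) = 37653/4803 = 37653*(1/4803) = 12551/1601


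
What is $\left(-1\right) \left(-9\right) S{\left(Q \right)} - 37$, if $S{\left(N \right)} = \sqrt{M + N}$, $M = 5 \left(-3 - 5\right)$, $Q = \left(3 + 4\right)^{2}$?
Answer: $-10$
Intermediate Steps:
$Q = 49$ ($Q = 7^{2} = 49$)
$M = -40$ ($M = 5 \left(-8\right) = -40$)
$S{\left(N \right)} = \sqrt{-40 + N}$
$\left(-1\right) \left(-9\right) S{\left(Q \right)} - 37 = \left(-1\right) \left(-9\right) \sqrt{-40 + 49} - 37 = 9 \sqrt{9} - 37 = 9 \cdot 3 - 37 = 27 - 37 = -10$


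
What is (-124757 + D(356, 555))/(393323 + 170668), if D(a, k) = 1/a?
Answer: -14804497/66926932 ≈ -0.22120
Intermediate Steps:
(-124757 + D(356, 555))/(393323 + 170668) = (-124757 + 1/356)/(393323 + 170668) = (-124757 + 1/356)/563991 = -44413491/356*1/563991 = -14804497/66926932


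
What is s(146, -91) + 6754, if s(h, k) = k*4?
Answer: 6390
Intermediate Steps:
s(h, k) = 4*k
s(146, -91) + 6754 = 4*(-91) + 6754 = -364 + 6754 = 6390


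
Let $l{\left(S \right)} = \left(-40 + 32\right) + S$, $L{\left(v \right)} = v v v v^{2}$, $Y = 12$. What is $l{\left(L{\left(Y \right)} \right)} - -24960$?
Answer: $273784$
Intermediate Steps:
$L{\left(v \right)} = v^{5}$ ($L{\left(v \right)} = v^{2} v v^{2} = v^{3} v^{2} = v^{5}$)
$l{\left(S \right)} = -8 + S$
$l{\left(L{\left(Y \right)} \right)} - -24960 = \left(-8 + 12^{5}\right) - -24960 = \left(-8 + 248832\right) + 24960 = 248824 + 24960 = 273784$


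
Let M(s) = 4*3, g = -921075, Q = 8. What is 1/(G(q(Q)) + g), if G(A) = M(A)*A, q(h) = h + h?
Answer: -1/920883 ≈ -1.0859e-6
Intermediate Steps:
M(s) = 12
q(h) = 2*h
G(A) = 12*A
1/(G(q(Q)) + g) = 1/(12*(2*8) - 921075) = 1/(12*16 - 921075) = 1/(192 - 921075) = 1/(-920883) = -1/920883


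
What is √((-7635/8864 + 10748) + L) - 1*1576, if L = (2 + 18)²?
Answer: -1576 + 33*√50266082/2216 ≈ -1470.4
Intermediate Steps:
L = 400 (L = 20² = 400)
√((-7635/8864 + 10748) + L) - 1*1576 = √((-7635/8864 + 10748) + 400) - 1*1576 = √((-7635*1/8864 + 10748) + 400) - 1576 = √((-7635/8864 + 10748) + 400) - 1576 = √(95262637/8864 + 400) - 1576 = √(98808237/8864) - 1576 = 33*√50266082/2216 - 1576 = -1576 + 33*√50266082/2216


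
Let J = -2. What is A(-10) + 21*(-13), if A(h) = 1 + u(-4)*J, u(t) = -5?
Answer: -262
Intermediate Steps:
A(h) = 11 (A(h) = 1 - 5*(-2) = 1 + 10 = 11)
A(-10) + 21*(-13) = 11 + 21*(-13) = 11 - 273 = -262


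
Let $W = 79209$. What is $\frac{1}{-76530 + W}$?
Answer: $\frac{1}{2679} \approx 0.00037327$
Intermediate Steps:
$\frac{1}{-76530 + W} = \frac{1}{-76530 + 79209} = \frac{1}{2679}$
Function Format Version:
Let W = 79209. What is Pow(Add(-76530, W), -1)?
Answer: Rational(1, 2679) ≈ 0.00037327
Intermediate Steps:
Pow(Add(-76530, W), -1) = Pow(Add(-76530, 79209), -1) = Pow(2679, -1) = Rational(1, 2679)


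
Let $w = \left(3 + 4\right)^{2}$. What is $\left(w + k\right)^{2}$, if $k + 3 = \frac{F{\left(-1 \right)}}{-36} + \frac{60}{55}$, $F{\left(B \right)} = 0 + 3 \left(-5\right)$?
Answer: $\frac{39325441}{17424} \approx 2257.0$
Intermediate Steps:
$F{\left(B \right)} = -15$ ($F{\left(B \right)} = 0 - 15 = -15$)
$w = 49$ ($w = 7^{2} = 49$)
$k = - \frac{197}{132}$ ($k = -3 + \left(- \frac{15}{-36} + \frac{60}{55}\right) = -3 + \left(\left(-15\right) \left(- \frac{1}{36}\right) + 60 \cdot \frac{1}{55}\right) = -3 + \left(\frac{5}{12} + \frac{12}{11}\right) = -3 + \frac{199}{132} = - \frac{197}{132} \approx -1.4924$)
$\left(w + k\right)^{2} = \left(49 - \frac{197}{132}\right)^{2} = \left(\frac{6271}{132}\right)^{2} = \frac{39325441}{17424}$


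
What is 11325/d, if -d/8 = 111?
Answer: -3775/296 ≈ -12.753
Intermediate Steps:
d = -888 (d = -8*111 = -888)
11325/d = 11325/(-888) = 11325*(-1/888) = -3775/296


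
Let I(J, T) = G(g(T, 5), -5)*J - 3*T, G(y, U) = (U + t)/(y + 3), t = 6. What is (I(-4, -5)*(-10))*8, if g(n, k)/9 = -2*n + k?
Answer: -82640/69 ≈ -1197.7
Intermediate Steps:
g(n, k) = -18*n + 9*k (g(n, k) = 9*(-2*n + k) = 9*(k - 2*n) = -18*n + 9*k)
G(y, U) = (6 + U)/(3 + y) (G(y, U) = (U + 6)/(y + 3) = (6 + U)/(3 + y))
I(J, T) = -3*T + J/(48 - 18*T) (I(J, T) = ((6 - 5)/(3 + (-18*T + 9*5)))*J - 3*T = (1/(3 + (-18*T + 45)))*J - 3*T = (1/(3 + (45 - 18*T)))*J - 3*T = (1/(48 - 18*T))*J - 3*T = J/(48 - 18*T) - 3*T = -3*T + J/(48 - 18*T))
(I(-4, -5)*(-10))*8 = (((-1*(-4) - 54*(-5)² + 144*(-5))/(6*(-8 + 3*(-5))))*(-10))*8 = (((4 - 54*25 - 720)/(6*(-8 - 15)))*(-10))*8 = (((⅙)*(4 - 1350 - 720)/(-23))*(-10))*8 = (((⅙)*(-1/23)*(-2066))*(-10))*8 = ((1033/69)*(-10))*8 = -10330/69*8 = -82640/69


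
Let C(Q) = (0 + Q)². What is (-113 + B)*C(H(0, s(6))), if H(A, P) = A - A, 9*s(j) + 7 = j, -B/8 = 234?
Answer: 0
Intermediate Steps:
B = -1872 (B = -8*234 = -1872)
s(j) = -7/9 + j/9
H(A, P) = 0
C(Q) = Q²
(-113 + B)*C(H(0, s(6))) = (-113 - 1872)*0² = -1985*0 = 0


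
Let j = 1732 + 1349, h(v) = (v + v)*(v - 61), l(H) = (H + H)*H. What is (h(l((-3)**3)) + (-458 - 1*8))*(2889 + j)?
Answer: 24316920420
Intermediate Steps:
l(H) = 2*H**2 (l(H) = (2*H)*H = 2*H**2)
h(v) = 2*v*(-61 + v) (h(v) = (2*v)*(-61 + v) = 2*v*(-61 + v))
j = 3081
(h(l((-3)**3)) + (-458 - 1*8))*(2889 + j) = (2*(2*((-3)**3)**2)*(-61 + 2*((-3)**3)**2) + (-458 - 1*8))*(2889 + 3081) = (2*(2*(-27)**2)*(-61 + 2*(-27)**2) + (-458 - 8))*5970 = (2*(2*729)*(-61 + 2*729) - 466)*5970 = (2*1458*(-61 + 1458) - 466)*5970 = (2*1458*1397 - 466)*5970 = (4073652 - 466)*5970 = 4073186*5970 = 24316920420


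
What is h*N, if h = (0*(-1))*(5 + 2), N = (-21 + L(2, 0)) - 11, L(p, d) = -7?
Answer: 0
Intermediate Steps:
N = -39 (N = (-21 - 7) - 11 = -28 - 11 = -39)
h = 0 (h = 0*7 = 0)
h*N = 0*(-39) = 0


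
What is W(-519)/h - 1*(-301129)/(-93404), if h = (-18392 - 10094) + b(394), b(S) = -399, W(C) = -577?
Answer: -8644217057/2697974540 ≈ -3.2040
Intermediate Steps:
h = -28885 (h = (-18392 - 10094) - 399 = -28486 - 399 = -28885)
W(-519)/h - 1*(-301129)/(-93404) = -577/(-28885) - 1*(-301129)/(-93404) = -577*(-1/28885) + 301129*(-1/93404) = 577/28885 - 301129/93404 = -8644217057/2697974540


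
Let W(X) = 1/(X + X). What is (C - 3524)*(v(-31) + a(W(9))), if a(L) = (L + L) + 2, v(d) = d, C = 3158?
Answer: 31720/3 ≈ 10573.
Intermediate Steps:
W(X) = 1/(2*X)
a(L) = 2 + 2*L (a(L) = 2*L + 2 = 2 + 2*L)
(C - 3524)*(v(-31) + a(W(9))) = (3158 - 3524)*(-31 + (2 + 2*((½)/9))) = -366*(-31 + (2 + 2*((½)*(⅑)))) = -366*(-31 + (2 + 2*(1/18))) = -366*(-31 + (2 + ⅑)) = -366*(-31 + 19/9) = -366*(-260/9) = 31720/3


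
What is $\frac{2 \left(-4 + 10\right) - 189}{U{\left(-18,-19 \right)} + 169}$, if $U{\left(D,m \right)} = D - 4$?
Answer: $- \frac{59}{49} \approx -1.2041$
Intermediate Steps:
$U{\left(D,m \right)} = -4 + D$
$\frac{2 \left(-4 + 10\right) - 189}{U{\left(-18,-19 \right)} + 169} = \frac{2 \left(-4 + 10\right) - 189}{\left(-4 - 18\right) + 169} = \frac{2 \cdot 6 - 189}{-22 + 169} = \frac{12 - 189}{147} = \left(-177\right) \frac{1}{147} = - \frac{59}{49}$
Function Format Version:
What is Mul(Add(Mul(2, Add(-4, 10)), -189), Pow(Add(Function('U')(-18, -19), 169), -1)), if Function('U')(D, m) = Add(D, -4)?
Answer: Rational(-59, 49) ≈ -1.2041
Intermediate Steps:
Function('U')(D, m) = Add(-4, D)
Mul(Add(Mul(2, Add(-4, 10)), -189), Pow(Add(Function('U')(-18, -19), 169), -1)) = Mul(Add(Mul(2, Add(-4, 10)), -189), Pow(Add(Add(-4, -18), 169), -1)) = Mul(Add(Mul(2, 6), -189), Pow(Add(-22, 169), -1)) = Mul(Add(12, -189), Pow(147, -1)) = Mul(-177, Rational(1, 147)) = Rational(-59, 49)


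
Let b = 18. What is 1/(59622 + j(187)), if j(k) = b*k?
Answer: 1/62988 ≈ 1.5876e-5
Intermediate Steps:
j(k) = 18*k
1/(59622 + j(187)) = 1/(59622 + 18*187) = 1/(59622 + 3366) = 1/62988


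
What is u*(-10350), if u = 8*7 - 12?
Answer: -455400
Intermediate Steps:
u = 44 (u = 56 - 12 = 44)
u*(-10350) = 44*(-10350) = -455400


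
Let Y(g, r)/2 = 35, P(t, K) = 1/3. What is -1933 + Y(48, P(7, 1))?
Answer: -1863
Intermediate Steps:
P(t, K) = ⅓
Y(g, r) = 70 (Y(g, r) = 2*35 = 70)
-1933 + Y(48, P(7, 1)) = -1933 + 70 = -1863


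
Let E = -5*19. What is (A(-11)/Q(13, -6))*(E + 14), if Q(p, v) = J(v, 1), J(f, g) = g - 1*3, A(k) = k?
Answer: -891/2 ≈ -445.50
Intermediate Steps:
J(f, g) = -3 + g (J(f, g) = g - 3 = -3 + g)
Q(p, v) = -2 (Q(p, v) = -3 + 1 = -2)
E = -95
(A(-11)/Q(13, -6))*(E + 14) = (-11/(-2))*(-95 + 14) = -11*(-1/2)*(-81) = (11/2)*(-81) = -891/2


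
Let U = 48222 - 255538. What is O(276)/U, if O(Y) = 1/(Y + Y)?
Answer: -1/114438432 ≈ -8.7383e-9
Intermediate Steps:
O(Y) = 1/(2*Y)
U = -207316
O(276)/U = ((1/2)/276)/(-207316) = ((1/2)*(1/276))*(-1/207316) = (1/552)*(-1/207316) = -1/114438432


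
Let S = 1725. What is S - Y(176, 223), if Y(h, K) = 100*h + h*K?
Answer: -55123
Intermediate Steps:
Y(h, K) = 100*h + K*h
S - Y(176, 223) = 1725 - 176*(100 + 223) = 1725 - 176*323 = 1725 - 1*56848 = 1725 - 56848 = -55123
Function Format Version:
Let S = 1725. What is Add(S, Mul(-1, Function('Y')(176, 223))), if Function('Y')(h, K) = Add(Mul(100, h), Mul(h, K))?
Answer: -55123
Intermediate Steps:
Function('Y')(h, K) = Add(Mul(100, h), Mul(K, h))
Add(S, Mul(-1, Function('Y')(176, 223))) = Add(1725, Mul(-1, Mul(176, Add(100, 223)))) = Add(1725, Mul(-1, Mul(176, 323))) = Add(1725, Mul(-1, 56848)) = Add(1725, -56848) = -55123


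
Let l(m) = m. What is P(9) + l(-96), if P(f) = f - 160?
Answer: -247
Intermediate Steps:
P(f) = -160 + f
P(9) + l(-96) = (-160 + 9) - 96 = -151 - 96 = -247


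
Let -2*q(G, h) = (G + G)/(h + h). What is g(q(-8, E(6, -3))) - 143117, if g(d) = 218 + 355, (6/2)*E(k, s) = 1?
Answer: -142544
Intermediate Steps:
E(k, s) = ⅓ (E(k, s) = (⅓)*1 = ⅓)
q(G, h) = -G/(2*h) (q(G, h) = -(G + G)/(2*(h + h)) = -2*G/(2*(2*h)) = -2*G*1/(2*h)/2 = -G/(2*h))
g(d) = 573
g(q(-8, E(6, -3))) - 143117 = 573 - 143117 = -142544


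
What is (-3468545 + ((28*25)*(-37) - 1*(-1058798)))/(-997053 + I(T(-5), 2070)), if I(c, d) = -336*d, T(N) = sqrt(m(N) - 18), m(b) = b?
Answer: 2435647/1692573 ≈ 1.4390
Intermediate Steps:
T(N) = sqrt(-18 + N) (T(N) = sqrt(N - 18) = sqrt(-18 + N))
(-3468545 + ((28*25)*(-37) - 1*(-1058798)))/(-997053 + I(T(-5), 2070)) = (-3468545 + ((28*25)*(-37) - 1*(-1058798)))/(-997053 - 336*2070) = (-3468545 + (700*(-37) + 1058798))/(-997053 - 695520) = (-3468545 + (-25900 + 1058798))/(-1692573) = (-3468545 + 1032898)*(-1/1692573) = -2435647*(-1/1692573) = 2435647/1692573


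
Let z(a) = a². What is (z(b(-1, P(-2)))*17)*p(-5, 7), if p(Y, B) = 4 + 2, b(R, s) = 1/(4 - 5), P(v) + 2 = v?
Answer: 102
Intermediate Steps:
P(v) = -2 + v
b(R, s) = -1 (b(R, s) = 1/(-1) = -1)
p(Y, B) = 6
(z(b(-1, P(-2)))*17)*p(-5, 7) = ((-1)²*17)*6 = (1*17)*6 = 17*6 = 102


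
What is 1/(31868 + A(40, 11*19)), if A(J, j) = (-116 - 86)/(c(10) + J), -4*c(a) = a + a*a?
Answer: 25/796296 ≈ 3.1395e-5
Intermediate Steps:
c(a) = -a/4 - a**2/4 (c(a) = -(a + a*a)/4 = -(a + a**2)/4 = -a/4 - a**2/4)
A(J, j) = -202/(-55/2 + J) (A(J, j) = (-116 - 86)/(-1/4*10*(1 + 10) + J) = -202/(-1/4*10*11 + J) = -202/(-55/2 + J))
1/(31868 + A(40, 11*19)) = 1/(31868 - 404/(-55 + 2*40)) = 1/(31868 - 404/(-55 + 80)) = 1/(31868 - 404/25) = 1/(796296/25) = 25/796296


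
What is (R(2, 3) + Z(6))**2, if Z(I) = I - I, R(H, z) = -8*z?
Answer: 576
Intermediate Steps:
Z(I) = 0
(R(2, 3) + Z(6))**2 = (-8*3 + 0)**2 = (-24 + 0)**2 = (-24)**2 = 576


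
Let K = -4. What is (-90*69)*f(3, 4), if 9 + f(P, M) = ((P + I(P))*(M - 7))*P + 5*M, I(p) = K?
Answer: -124200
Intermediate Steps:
I(p) = -4
f(P, M) = -9 + 5*M + P*(-7 + M)*(-4 + P) (f(P, M) = -9 + (((P - 4)*(M - 7))*P + 5*M) = -9 + (((-4 + P)*(-7 + M))*P + 5*M) = -9 + (((-7 + M)*(-4 + P))*P + 5*M) = -9 + (P*(-7 + M)*(-4 + P) + 5*M) = -9 + (5*M + P*(-7 + M)*(-4 + P)) = -9 + 5*M + P*(-7 + M)*(-4 + P))
(-90*69)*f(3, 4) = (-90*69)*(-9 - 7*3**2 + 5*4 + 28*3 + 4*3**2 - 4*4*3) = -6210*(-9 - 7*9 + 20 + 84 + 4*9 - 48) = -6210*(-9 - 63 + 20 + 84 + 36 - 48) = -6210*20 = -124200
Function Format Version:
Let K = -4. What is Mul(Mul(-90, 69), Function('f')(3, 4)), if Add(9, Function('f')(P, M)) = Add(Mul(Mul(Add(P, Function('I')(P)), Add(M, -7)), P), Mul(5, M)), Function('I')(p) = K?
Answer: -124200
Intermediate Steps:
Function('I')(p) = -4
Function('f')(P, M) = Add(-9, Mul(5, M), Mul(P, Add(-7, M), Add(-4, P))) (Function('f')(P, M) = Add(-9, Add(Mul(Mul(Add(P, -4), Add(M, -7)), P), Mul(5, M))) = Add(-9, Add(Mul(Mul(Add(-4, P), Add(-7, M)), P), Mul(5, M))) = Add(-9, Add(Mul(Mul(Add(-7, M), Add(-4, P)), P), Mul(5, M))) = Add(-9, Add(Mul(P, Add(-7, M), Add(-4, P)), Mul(5, M))) = Add(-9, Add(Mul(5, M), Mul(P, Add(-7, M), Add(-4, P)))) = Add(-9, Mul(5, M), Mul(P, Add(-7, M), Add(-4, P))))
Mul(Mul(-90, 69), Function('f')(3, 4)) = Mul(Mul(-90, 69), Add(-9, Mul(-7, Pow(3, 2)), Mul(5, 4), Mul(28, 3), Mul(4, Pow(3, 2)), Mul(-4, 4, 3))) = Mul(-6210, Add(-9, Mul(-7, 9), 20, 84, Mul(4, 9), -48)) = Mul(-6210, Add(-9, -63, 20, 84, 36, -48)) = Mul(-6210, 20) = -124200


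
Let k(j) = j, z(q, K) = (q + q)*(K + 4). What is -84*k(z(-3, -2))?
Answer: 1008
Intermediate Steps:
z(q, K) = 2*q*(4 + K) (z(q, K) = (2*q)*(4 + K) = 2*q*(4 + K))
-84*k(z(-3, -2)) = -168*(-3)*(4 - 2) = -168*(-3)*2 = -84*(-12) = 1008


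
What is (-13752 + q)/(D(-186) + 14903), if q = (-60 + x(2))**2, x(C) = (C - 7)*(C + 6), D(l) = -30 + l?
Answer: -3752/14687 ≈ -0.25546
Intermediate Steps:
x(C) = (-7 + C)*(6 + C)
q = 10000 (q = (-60 + (-42 + 2**2 - 1*2))**2 = (-60 + (-42 + 4 - 2))**2 = (-60 - 40)**2 = (-100)**2 = 10000)
(-13752 + q)/(D(-186) + 14903) = (-13752 + 10000)/((-30 - 186) + 14903) = -3752/(-216 + 14903) = -3752/14687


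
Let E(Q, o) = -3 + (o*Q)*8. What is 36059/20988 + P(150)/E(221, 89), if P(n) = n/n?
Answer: 5673868579/3302440812 ≈ 1.7181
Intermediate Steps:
E(Q, o) = -3 + 8*Q*o (E(Q, o) = -3 + (Q*o)*8 = -3 + 8*Q*o)
P(n) = 1
36059/20988 + P(150)/E(221, 89) = 36059/20988 + 1/(-3 + 8*221*89) = 36059*(1/20988) + 1/(-3 + 157352) = 36059/20988 + 1/157349 = 5673868579/3302440812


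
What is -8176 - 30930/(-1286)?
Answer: -5241703/643 ≈ -8151.9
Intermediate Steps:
-8176 - 30930/(-1286) = -8176 - 30930*(-1)/1286 = -8176 - 1*(-15465/643) = -8176 + 15465/643 = -5241703/643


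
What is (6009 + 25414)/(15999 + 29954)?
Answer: 31423/45953 ≈ 0.68381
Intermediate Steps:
(6009 + 25414)/(15999 + 29954) = 31423/45953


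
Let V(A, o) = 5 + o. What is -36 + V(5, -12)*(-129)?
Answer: 867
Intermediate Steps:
-36 + V(5, -12)*(-129) = -36 + (5 - 12)*(-129) = -36 - 7*(-129) = -36 + 903 = 867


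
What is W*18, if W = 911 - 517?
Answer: 7092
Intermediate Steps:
W = 394
W*18 = 394*18 = 7092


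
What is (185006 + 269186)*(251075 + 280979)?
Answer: 241654670368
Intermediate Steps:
(185006 + 269186)*(251075 + 280979) = 454192*532054 = 241654670368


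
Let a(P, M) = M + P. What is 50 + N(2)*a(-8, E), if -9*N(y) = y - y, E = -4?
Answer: 50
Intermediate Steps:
N(y) = 0 (N(y) = -(y - y)/9 = -⅑*0 = 0)
50 + N(2)*a(-8, E) = 50 + 0*(-4 - 8) = 50 + 0*(-12) = 50 + 0 = 50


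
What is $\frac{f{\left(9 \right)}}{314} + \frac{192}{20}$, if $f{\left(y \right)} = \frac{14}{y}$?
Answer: $\frac{67859}{7065} \approx 9.6049$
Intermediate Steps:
$\frac{f{\left(9 \right)}}{314} + \frac{192}{20} = \frac{14 \cdot \frac{1}{9}}{314} + \frac{192}{20} = 14 \cdot \frac{1}{9} \cdot \frac{1}{314} + 192 \cdot \frac{1}{20} = \frac{14}{9} \cdot \frac{1}{314} + \frac{48}{5} = \frac{7}{1413} + \frac{48}{5} = \frac{67859}{7065}$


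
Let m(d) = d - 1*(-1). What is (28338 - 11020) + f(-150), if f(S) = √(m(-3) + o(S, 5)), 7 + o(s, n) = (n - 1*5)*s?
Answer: 17318 + 3*I ≈ 17318.0 + 3.0*I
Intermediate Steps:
m(d) = 1 + d (m(d) = d + 1 = 1 + d)
o(s, n) = -7 + s*(-5 + n) (o(s, n) = -7 + (n - 1*5)*s = -7 + (n - 5)*s = -7 + (-5 + n)*s = -7 + s*(-5 + n))
f(S) = 3*I (f(S) = √((1 - 3) + (-7 - 5*S + 5*S)) = √(-2 - 7) = √(-9) = 3*I)
(28338 - 11020) + f(-150) = (28338 - 11020) + 3*I = 17318 + 3*I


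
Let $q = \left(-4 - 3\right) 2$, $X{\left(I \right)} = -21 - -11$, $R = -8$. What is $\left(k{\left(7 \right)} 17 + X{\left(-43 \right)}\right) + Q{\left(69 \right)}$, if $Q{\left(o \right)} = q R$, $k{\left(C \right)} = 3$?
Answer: $153$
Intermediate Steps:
$X{\left(I \right)} = -10$ ($X{\left(I \right)} = -21 + 11 = -10$)
$q = -14$ ($q = \left(-7\right) 2 = -14$)
$Q{\left(o \right)} = 112$ ($Q{\left(o \right)} = \left(-14\right) \left(-8\right) = 112$)
$\left(k{\left(7 \right)} 17 + X{\left(-43 \right)}\right) + Q{\left(69 \right)} = \left(3 \cdot 17 - 10\right) + 112 = \left(51 - 10\right) + 112 = 41 + 112 = 153$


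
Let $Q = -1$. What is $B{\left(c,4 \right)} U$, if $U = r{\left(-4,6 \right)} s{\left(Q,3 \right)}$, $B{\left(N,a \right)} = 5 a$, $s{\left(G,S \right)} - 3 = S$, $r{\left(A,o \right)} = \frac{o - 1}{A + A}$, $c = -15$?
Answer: $-75$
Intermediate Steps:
$r{\left(A,o \right)} = \frac{-1 + o}{2 A}$
$s{\left(G,S \right)} = 3 + S$
$U = - \frac{15}{4}$ ($U = \frac{-1 + 6}{2 \left(-4\right)} \left(3 + 3\right) = \frac{1}{2} \left(- \frac{1}{4}\right) 5 \cdot 6 = \left(- \frac{5}{8}\right) 6 = - \frac{15}{4} \approx -3.75$)
$B{\left(c,4 \right)} U = 5 \cdot 4 \left(- \frac{15}{4}\right) = 20 \left(- \frac{15}{4}\right) = -75$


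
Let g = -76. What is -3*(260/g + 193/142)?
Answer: 16689/2698 ≈ 6.1857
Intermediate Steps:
-3*(260/g + 193/142) = -3*(260/(-76) + 193/142) = -3*(260*(-1/76) + 193*(1/142)) = -3*(-65/19 + 193/142) = -3*(-5563/2698) = 16689/2698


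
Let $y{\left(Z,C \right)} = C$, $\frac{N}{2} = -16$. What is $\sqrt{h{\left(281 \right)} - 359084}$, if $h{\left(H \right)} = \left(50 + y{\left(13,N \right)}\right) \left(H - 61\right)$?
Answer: $2 i \sqrt{88781} \approx 595.92 i$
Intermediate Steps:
$N = -32$ ($N = 2 \left(-16\right) = -32$)
$h{\left(H \right)} = -1098 + 18 H$ ($h{\left(H \right)} = \left(50 - 32\right) \left(H - 61\right) = 18 \left(-61 + H\right) = -1098 + 18 H$)
$\sqrt{h{\left(281 \right)} - 359084} = \sqrt{\left(-1098 + 18 \cdot 281\right) - 359084} = \sqrt{\left(-1098 + 5058\right) - 359084} = \sqrt{3960 - 359084} = \sqrt{-355124} = 2 i \sqrt{88781}$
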